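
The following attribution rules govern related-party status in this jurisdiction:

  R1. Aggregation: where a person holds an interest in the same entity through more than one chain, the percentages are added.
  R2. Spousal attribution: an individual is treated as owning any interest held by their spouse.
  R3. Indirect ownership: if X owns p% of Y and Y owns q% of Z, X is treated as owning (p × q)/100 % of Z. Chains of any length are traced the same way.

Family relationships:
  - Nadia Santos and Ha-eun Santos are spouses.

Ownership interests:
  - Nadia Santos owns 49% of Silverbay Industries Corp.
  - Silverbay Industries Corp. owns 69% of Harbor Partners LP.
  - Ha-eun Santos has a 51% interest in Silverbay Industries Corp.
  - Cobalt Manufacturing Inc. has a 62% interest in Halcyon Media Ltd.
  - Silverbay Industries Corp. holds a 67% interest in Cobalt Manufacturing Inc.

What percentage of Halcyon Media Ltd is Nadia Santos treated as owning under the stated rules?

41.54%

By spousal attribution (R2), Nadia Santos is treated as also owning Ha-eun Santos's interest in Silverbay Industries Corp, giving 49% + 51% = 100%.
Chain via Silverbay Industries Corp. → Cobalt Manufacturing Inc. (R3): 100% × 67% × 62% = 41.54% of Halcyon Media Ltd.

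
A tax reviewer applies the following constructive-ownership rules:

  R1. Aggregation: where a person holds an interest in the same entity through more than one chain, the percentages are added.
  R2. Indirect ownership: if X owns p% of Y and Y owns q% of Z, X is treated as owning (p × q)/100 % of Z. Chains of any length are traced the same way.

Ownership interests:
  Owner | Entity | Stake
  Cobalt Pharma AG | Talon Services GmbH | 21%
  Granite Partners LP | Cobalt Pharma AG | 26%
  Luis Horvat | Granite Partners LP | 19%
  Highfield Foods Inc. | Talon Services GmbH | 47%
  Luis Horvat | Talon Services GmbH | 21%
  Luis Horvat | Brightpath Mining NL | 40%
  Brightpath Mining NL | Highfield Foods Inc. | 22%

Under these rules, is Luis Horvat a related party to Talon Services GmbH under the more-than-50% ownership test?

No

Chain via Granite Partners LP → Cobalt Pharma AG (R2): 19% × 26% × 21% = 1.0374% of Talon Services GmbH.
Chain via Brightpath Mining NL → Highfield Foods Inc. (R2): 40% × 22% × 47% = 4.136% of Talon Services GmbH.
Direct interest in Talon Services GmbH: 21%.
Aggregating (R1): 1.0374% + 4.136% + 21% = 26.1734%.
26.1734% does not exceed the 50% threshold, so Luis is not a related party to Talon Services GmbH.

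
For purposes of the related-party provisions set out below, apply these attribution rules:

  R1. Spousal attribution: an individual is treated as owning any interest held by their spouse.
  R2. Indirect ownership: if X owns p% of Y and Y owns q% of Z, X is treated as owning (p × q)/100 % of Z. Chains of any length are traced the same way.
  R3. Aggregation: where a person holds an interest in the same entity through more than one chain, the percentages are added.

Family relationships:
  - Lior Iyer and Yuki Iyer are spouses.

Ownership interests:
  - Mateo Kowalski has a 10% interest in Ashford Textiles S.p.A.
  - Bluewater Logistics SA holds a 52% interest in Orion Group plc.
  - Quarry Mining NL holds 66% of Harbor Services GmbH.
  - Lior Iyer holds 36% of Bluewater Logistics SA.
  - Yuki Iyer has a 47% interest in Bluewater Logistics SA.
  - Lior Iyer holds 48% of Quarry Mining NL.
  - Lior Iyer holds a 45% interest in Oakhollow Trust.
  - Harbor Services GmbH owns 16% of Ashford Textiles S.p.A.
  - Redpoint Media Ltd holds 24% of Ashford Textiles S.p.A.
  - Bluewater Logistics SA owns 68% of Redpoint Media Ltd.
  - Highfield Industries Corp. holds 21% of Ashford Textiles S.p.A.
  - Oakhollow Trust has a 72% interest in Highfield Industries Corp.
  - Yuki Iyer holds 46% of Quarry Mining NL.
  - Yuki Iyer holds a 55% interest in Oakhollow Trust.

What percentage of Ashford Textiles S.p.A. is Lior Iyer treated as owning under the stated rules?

38.592%

By spousal attribution (R1), Lior Iyer is treated as also owning Yuki Iyer's interest in Bluewater Logistics SA, giving 36% + 47% = 83%.
By spousal attribution (R1), Lior Iyer is treated as also owning Yuki Iyer's interest in Quarry Mining NL, giving 48% + 46% = 94%.
By spousal attribution (R1), Lior Iyer is treated as also owning Yuki Iyer's interest in Oakhollow Trust, giving 45% + 55% = 100%.
Chain via Bluewater Logistics SA → Redpoint Media Ltd (R2): 83% × 68% × 24% = 13.5456% of Ashford Textiles S.p.A.
Chain via Quarry Mining NL → Harbor Services GmbH (R2): 94% × 66% × 16% = 9.9264% of Ashford Textiles S.p.A.
Chain via Oakhollow Trust → Highfield Industries Corp. (R2): 100% × 72% × 21% = 15.12% of Ashford Textiles S.p.A.
Aggregating (R3): 13.5456% + 9.9264% + 15.12% = 38.592%.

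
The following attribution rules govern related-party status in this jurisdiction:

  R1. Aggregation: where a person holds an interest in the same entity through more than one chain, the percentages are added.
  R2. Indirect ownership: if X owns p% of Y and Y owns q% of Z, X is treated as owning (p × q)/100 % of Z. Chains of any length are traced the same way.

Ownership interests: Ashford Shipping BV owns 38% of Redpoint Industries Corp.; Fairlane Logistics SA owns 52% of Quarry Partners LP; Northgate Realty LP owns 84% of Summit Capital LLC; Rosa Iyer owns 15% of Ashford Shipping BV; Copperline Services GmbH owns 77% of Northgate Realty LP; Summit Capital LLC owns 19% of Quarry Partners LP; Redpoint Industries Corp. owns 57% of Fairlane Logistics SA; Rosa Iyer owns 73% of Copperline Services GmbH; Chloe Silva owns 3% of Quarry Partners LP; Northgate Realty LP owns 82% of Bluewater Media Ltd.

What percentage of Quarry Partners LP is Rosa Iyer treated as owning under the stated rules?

10.660596%

Chain via Copperline Services GmbH → Northgate Realty LP → Summit Capital LLC (R2): 73% × 77% × 84% × 19% = 8.971116% of Quarry Partners LP.
Chain via Ashford Shipping BV → Redpoint Industries Corp. → Fairlane Logistics SA (R2): 15% × 38% × 57% × 52% = 1.68948% of Quarry Partners LP.
Aggregating (R1): 8.971116% + 1.68948% = 10.660596%.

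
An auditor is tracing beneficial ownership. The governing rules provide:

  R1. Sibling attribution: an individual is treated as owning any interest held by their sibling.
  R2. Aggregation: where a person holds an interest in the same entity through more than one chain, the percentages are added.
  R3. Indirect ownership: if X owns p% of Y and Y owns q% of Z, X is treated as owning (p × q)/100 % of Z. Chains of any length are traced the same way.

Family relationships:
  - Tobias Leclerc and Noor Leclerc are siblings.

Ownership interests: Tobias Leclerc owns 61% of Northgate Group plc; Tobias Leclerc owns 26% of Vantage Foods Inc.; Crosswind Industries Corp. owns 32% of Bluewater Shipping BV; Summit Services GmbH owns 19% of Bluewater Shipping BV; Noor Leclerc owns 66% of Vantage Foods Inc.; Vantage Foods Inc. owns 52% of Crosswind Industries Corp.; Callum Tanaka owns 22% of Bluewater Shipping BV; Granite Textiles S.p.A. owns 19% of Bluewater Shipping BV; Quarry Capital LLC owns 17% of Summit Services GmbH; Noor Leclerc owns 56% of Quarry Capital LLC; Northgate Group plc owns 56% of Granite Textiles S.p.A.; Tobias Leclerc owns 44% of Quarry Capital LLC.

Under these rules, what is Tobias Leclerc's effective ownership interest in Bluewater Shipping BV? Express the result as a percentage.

By sibling attribution (R1), Tobias Leclerc is treated as also owning Noor Leclerc's interest in Vantage Foods Inc, giving 26% + 66% = 92%.
By sibling attribution (R1), Tobias Leclerc is treated as also owning Noor Leclerc's interest in Quarry Capital LLC, giving 44% + 56% = 100%.
Chain via Vantage Foods Inc. → Crosswind Industries Corp. (R3): 92% × 52% × 32% = 15.3088% of Bluewater Shipping BV.
Chain via Quarry Capital LLC → Summit Services GmbH (R3): 100% × 17% × 19% = 3.23% of Bluewater Shipping BV.
Chain via Northgate Group plc → Granite Textiles S.p.A. (R3): 61% × 56% × 19% = 6.4904% of Bluewater Shipping BV.
Aggregating (R2): 15.3088% + 3.23% + 6.4904% = 25.0292%.

25.0292%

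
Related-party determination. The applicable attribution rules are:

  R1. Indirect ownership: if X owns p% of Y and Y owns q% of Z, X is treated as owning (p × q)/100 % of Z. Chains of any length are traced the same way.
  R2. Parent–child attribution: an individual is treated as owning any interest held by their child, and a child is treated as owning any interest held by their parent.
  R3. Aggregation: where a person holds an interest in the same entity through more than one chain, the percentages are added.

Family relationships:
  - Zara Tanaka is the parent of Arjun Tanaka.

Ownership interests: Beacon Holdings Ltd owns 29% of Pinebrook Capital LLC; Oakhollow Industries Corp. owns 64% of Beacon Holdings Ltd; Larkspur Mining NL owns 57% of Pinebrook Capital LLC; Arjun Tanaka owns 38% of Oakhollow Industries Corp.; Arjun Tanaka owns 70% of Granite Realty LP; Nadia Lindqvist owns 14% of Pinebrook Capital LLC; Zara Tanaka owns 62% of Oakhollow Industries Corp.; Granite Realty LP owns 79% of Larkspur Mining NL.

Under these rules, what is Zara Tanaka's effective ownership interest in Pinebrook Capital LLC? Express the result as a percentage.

By parent–child attribution (R2), Zara Tanaka is treated as also owning Arjun Tanaka's interest in Oakhollow Industries Corp, giving 62% + 38% = 100%.
By parent–child attribution (R2), Zara Tanaka is treated as owning Arjun Tanaka's 70% interest in Granite Realty LP.
Chain via Oakhollow Industries Corp. → Beacon Holdings Ltd (R1): 100% × 64% × 29% = 18.56% of Pinebrook Capital LLC.
Chain via Granite Realty LP → Larkspur Mining NL (R1): 70% × 79% × 57% = 31.521% of Pinebrook Capital LLC.
Aggregating (R3): 18.56% + 31.521% = 50.081%.

50.081%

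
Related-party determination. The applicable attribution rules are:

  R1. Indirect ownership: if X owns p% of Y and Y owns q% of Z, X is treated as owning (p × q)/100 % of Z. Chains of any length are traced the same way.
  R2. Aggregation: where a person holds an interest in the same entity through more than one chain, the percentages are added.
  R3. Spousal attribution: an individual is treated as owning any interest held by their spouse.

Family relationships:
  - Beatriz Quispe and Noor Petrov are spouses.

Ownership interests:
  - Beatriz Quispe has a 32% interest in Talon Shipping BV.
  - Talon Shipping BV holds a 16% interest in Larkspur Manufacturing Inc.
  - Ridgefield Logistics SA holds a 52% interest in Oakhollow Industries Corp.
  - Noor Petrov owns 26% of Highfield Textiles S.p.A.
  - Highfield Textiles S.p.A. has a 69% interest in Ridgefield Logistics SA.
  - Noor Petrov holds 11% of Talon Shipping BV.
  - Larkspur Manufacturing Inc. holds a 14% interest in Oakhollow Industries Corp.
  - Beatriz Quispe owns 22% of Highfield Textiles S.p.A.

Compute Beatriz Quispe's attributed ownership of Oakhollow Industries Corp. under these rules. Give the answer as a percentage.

18.1856%

By spousal attribution (R3), Beatriz Quispe is treated as also owning Noor Petrov's interest in Highfield Textiles S.p.A, giving 22% + 26% = 48%.
By spousal attribution (R3), Beatriz Quispe is treated as also owning Noor Petrov's interest in Talon Shipping BV, giving 32% + 11% = 43%.
Chain via Highfield Textiles S.p.A. → Ridgefield Logistics SA (R1): 48% × 69% × 52% = 17.2224% of Oakhollow Industries Corp.
Chain via Talon Shipping BV → Larkspur Manufacturing Inc. (R1): 43% × 16% × 14% = 0.9632% of Oakhollow Industries Corp.
Aggregating (R2): 17.2224% + 0.9632% = 18.1856%.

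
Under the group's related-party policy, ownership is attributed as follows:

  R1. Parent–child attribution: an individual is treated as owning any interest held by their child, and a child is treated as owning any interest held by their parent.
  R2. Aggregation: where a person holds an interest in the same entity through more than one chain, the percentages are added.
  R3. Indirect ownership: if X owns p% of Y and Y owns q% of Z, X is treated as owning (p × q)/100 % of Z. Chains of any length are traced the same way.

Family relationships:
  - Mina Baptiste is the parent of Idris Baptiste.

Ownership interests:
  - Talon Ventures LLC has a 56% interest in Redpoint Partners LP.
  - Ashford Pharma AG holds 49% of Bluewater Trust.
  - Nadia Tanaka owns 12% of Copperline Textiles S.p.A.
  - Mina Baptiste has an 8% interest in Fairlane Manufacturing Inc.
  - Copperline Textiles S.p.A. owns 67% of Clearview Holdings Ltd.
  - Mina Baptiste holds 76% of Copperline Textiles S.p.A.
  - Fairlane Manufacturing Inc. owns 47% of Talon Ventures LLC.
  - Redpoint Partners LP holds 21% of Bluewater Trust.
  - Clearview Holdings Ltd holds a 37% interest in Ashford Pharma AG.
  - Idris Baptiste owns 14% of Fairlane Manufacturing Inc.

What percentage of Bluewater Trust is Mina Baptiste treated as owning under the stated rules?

By parent–child attribution (R1), Mina Baptiste is treated as also owning Idris Baptiste's interest in Fairlane Manufacturing Inc, giving 8% + 14% = 22%.
Chain via Copperline Textiles S.p.A. → Clearview Holdings Ltd → Ashford Pharma AG (R3): 76% × 67% × 37% × 49% = 9.231796% of Bluewater Trust.
Chain via Fairlane Manufacturing Inc. → Talon Ventures LLC → Redpoint Partners LP (R3): 22% × 47% × 56% × 21% = 1.215984% of Bluewater Trust.
Aggregating (R2): 9.231796% + 1.215984% = 10.44778%.

10.44778%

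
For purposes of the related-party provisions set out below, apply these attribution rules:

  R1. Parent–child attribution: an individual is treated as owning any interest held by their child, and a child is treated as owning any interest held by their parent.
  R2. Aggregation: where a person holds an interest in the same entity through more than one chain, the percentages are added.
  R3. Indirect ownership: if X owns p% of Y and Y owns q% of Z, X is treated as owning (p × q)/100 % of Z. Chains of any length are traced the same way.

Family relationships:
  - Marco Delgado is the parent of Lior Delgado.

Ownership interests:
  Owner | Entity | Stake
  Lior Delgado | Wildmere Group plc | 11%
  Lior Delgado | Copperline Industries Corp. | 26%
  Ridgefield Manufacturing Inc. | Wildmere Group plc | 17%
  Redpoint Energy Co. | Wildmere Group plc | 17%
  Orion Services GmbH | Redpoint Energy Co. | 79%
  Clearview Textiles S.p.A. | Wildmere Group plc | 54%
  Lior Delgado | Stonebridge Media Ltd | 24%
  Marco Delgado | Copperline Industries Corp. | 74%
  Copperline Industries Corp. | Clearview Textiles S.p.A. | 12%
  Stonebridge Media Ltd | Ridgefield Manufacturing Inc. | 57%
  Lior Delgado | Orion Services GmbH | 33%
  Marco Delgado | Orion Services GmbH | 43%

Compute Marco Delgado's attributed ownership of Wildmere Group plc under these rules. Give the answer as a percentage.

By parent–child attribution (R1), Marco Delgado is treated as also owning Lior Delgado's interest in Copperline Industries Corp, giving 74% + 26% = 100%.
By parent–child attribution (R1), Marco Delgado is treated as also owning Lior Delgado's interest in Orion Services GmbH, giving 43% + 33% = 76%.
By parent–child attribution (R1), Marco Delgado is treated as owning Lior Delgado's 24% interest in Stonebridge Media Ltd.
By parent–child attribution (R1), Marco Delgado is treated as owning Lior Delgado's 11% interest in Wildmere Group plc.
Chain via Copperline Industries Corp. → Clearview Textiles S.p.A. (R3): 100% × 12% × 54% = 6.48% of Wildmere Group plc.
Chain via Orion Services GmbH → Redpoint Energy Co. (R3): 76% × 79% × 17% = 10.2068% of Wildmere Group plc.
Chain via Stonebridge Media Ltd → Ridgefield Manufacturing Inc. (R3): 24% × 57% × 17% = 2.3256% of Wildmere Group plc.
Direct interest in Wildmere Group plc: 11%.
Aggregating (R2): 6.48% + 10.2068% + 2.3256% + 11% = 30.0124%.

30.0124%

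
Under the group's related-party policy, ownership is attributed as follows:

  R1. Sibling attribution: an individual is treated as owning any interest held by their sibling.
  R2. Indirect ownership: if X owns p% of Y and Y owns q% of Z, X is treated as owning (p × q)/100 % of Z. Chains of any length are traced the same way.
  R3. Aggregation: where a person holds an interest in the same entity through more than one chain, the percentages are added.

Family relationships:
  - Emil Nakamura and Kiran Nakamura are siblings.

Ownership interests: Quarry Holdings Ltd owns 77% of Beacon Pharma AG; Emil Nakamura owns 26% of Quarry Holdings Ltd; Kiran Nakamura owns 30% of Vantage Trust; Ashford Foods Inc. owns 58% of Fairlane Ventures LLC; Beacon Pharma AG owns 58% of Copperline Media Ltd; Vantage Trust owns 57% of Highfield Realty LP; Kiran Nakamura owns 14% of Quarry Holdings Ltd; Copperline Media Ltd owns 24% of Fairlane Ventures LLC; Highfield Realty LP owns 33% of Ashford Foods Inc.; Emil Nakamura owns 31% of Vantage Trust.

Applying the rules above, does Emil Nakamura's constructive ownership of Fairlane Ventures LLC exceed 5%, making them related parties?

Yes

By sibling attribution (R1), Emil Nakamura is treated as also owning Kiran Nakamura's interest in Vantage Trust, giving 31% + 30% = 61%.
By sibling attribution (R1), Emil Nakamura is treated as also owning Kiran Nakamura's interest in Quarry Holdings Ltd, giving 26% + 14% = 40%.
Chain via Vantage Trust → Highfield Realty LP → Ashford Foods Inc. (R2): 61% × 57% × 33% × 58% = 6.654978% of Fairlane Ventures LLC.
Chain via Quarry Holdings Ltd → Beacon Pharma AG → Copperline Media Ltd (R2): 40% × 77% × 58% × 24% = 4.28736% of Fairlane Ventures LLC.
Aggregating (R3): 6.654978% + 4.28736% = 10.942338%.
10.942338% exceeds the 5% threshold, so Emil is a related party to Fairlane Ventures LLC.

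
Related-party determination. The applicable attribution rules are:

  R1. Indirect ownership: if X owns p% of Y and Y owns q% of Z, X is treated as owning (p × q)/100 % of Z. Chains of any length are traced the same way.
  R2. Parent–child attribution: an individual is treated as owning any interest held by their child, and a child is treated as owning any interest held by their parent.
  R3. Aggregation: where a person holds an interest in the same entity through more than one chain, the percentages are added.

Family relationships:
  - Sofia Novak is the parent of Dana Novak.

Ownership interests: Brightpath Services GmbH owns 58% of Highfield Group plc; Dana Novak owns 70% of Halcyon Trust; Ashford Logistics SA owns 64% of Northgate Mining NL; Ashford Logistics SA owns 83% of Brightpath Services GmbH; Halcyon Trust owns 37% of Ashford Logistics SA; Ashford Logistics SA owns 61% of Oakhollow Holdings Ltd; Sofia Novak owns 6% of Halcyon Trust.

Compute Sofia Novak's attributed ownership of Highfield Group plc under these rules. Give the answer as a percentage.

13.536968%

By parent–child attribution (R2), Sofia Novak is treated as also owning Dana Novak's interest in Halcyon Trust, giving 6% + 70% = 76%.
Chain via Halcyon Trust → Ashford Logistics SA → Brightpath Services GmbH (R1): 76% × 37% × 83% × 58% = 13.536968% of Highfield Group plc.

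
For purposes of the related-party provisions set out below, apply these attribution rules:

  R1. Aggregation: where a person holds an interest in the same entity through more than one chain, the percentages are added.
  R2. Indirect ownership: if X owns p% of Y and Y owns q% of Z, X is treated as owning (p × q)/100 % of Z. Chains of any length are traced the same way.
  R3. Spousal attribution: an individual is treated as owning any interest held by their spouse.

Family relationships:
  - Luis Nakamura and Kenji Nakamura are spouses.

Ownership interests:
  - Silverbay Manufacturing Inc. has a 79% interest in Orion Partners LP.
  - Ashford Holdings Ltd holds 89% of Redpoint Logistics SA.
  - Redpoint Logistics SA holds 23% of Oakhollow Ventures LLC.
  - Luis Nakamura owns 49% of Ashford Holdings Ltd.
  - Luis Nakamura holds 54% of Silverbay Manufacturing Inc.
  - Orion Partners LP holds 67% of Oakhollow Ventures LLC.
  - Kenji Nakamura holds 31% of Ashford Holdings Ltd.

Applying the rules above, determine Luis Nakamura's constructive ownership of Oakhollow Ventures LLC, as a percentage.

44.9582%

By spousal attribution (R3), Luis Nakamura is treated as also owning Kenji Nakamura's interest in Ashford Holdings Ltd, giving 49% + 31% = 80%.
Chain via Silverbay Manufacturing Inc. → Orion Partners LP (R2): 54% × 79% × 67% = 28.5822% of Oakhollow Ventures LLC.
Chain via Ashford Holdings Ltd → Redpoint Logistics SA (R2): 80% × 89% × 23% = 16.376% of Oakhollow Ventures LLC.
Aggregating (R1): 28.5822% + 16.376% = 44.9582%.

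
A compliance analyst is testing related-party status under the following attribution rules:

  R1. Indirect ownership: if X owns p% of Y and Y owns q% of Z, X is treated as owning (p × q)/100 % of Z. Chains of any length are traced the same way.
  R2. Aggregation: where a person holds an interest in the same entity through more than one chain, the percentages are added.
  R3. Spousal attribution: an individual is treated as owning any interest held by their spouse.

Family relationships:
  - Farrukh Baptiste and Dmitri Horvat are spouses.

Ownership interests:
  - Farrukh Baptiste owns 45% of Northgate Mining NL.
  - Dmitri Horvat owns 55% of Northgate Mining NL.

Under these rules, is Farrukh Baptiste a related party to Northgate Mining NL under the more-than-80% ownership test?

Yes

By spousal attribution (R3), Farrukh Baptiste is treated as also owning Dmitri Horvat's interest in Northgate Mining NL, giving 45% + 55% = 100%.
Direct interest in Northgate Mining NL: 100%.
100% exceeds the 80% threshold, so Farrukh is a related party to Northgate Mining NL.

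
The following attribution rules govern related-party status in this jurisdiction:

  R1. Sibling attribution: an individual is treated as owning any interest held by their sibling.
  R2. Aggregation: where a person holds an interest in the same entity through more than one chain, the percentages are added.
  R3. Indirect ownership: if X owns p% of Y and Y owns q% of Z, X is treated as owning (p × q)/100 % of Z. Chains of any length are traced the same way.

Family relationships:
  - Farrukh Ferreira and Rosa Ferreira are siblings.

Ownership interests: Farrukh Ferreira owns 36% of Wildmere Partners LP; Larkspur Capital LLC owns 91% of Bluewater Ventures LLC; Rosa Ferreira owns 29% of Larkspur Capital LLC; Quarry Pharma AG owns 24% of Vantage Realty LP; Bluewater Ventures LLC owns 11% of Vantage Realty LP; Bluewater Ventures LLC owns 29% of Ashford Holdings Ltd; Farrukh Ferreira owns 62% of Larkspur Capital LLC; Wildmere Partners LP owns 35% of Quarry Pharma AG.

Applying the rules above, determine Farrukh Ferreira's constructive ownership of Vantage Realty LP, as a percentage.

By sibling attribution (R1), Farrukh Ferreira is treated as also owning Rosa Ferreira's interest in Larkspur Capital LLC, giving 62% + 29% = 91%.
Chain via Wildmere Partners LP → Quarry Pharma AG (R3): 36% × 35% × 24% = 3.024% of Vantage Realty LP.
Chain via Larkspur Capital LLC → Bluewater Ventures LLC (R3): 91% × 91% × 11% = 9.1091% of Vantage Realty LP.
Aggregating (R2): 3.024% + 9.1091% = 12.1331%.

12.1331%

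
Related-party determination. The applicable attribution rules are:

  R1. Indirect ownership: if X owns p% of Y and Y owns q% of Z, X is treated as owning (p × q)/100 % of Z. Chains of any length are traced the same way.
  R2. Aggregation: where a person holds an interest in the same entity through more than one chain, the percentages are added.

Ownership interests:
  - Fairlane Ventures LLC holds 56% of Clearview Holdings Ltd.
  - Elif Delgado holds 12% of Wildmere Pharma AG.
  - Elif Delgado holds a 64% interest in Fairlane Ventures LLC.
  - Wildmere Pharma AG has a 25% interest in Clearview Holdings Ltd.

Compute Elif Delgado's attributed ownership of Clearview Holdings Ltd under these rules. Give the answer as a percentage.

38.84%

Chain via Fairlane Ventures LLC (R1): 64% × 56% = 35.84% of Clearview Holdings Ltd.
Chain via Wildmere Pharma AG (R1): 12% × 25% = 3% of Clearview Holdings Ltd.
Aggregating (R2): 35.84% + 3% = 38.84%.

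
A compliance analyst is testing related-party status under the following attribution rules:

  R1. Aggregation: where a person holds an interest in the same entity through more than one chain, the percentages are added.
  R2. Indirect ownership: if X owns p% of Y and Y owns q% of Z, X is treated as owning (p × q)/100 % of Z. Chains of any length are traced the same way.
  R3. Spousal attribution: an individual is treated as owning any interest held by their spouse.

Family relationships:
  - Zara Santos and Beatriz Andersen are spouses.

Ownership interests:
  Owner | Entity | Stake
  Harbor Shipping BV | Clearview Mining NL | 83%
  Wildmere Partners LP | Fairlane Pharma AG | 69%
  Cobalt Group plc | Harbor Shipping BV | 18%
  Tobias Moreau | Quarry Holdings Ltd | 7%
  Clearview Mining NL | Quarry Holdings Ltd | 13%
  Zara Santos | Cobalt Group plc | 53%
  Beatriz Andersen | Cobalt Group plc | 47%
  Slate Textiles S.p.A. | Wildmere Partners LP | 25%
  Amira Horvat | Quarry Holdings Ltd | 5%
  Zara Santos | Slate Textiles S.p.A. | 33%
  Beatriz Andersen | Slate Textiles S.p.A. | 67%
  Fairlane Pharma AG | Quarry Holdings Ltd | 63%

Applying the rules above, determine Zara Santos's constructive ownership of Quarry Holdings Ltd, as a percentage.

By spousal attribution (R3), Zara Santos is treated as also owning Beatriz Andersen's interest in Cobalt Group plc, giving 53% + 47% = 100%.
By spousal attribution (R3), Zara Santos is treated as also owning Beatriz Andersen's interest in Slate Textiles S.p.A, giving 33% + 67% = 100%.
Chain via Cobalt Group plc → Harbor Shipping BV → Clearview Mining NL (R2): 100% × 18% × 83% × 13% = 1.9422% of Quarry Holdings Ltd.
Chain via Slate Textiles S.p.A. → Wildmere Partners LP → Fairlane Pharma AG (R2): 100% × 25% × 69% × 63% = 10.8675% of Quarry Holdings Ltd.
Aggregating (R1): 1.9422% + 10.8675% = 12.8097%.

12.8097%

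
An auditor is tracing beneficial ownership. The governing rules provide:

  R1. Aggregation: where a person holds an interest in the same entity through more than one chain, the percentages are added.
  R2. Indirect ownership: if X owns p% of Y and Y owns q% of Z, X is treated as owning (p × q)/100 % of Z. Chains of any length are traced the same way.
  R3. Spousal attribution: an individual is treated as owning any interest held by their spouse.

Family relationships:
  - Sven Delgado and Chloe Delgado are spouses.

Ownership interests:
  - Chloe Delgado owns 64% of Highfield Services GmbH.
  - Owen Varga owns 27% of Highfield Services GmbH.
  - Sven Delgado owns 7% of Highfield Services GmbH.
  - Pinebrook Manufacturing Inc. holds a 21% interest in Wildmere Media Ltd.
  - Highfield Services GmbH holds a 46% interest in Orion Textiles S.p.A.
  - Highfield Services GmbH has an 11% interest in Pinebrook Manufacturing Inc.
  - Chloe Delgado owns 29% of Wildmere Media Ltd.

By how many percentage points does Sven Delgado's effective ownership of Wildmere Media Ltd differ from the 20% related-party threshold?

10.6401

By spousal attribution (R3), Sven Delgado is treated as also owning Chloe Delgado's interest in Highfield Services GmbH, giving 7% + 64% = 71%.
By spousal attribution (R3), Sven Delgado is treated as owning Chloe Delgado's 29% interest in Wildmere Media Ltd.
Chain via Highfield Services GmbH → Pinebrook Manufacturing Inc. (R2): 71% × 11% × 21% = 1.6401% of Wildmere Media Ltd.
Direct interest in Wildmere Media Ltd: 29%.
Aggregating (R1): 1.6401% + 29% = 30.6401%.
30.6401% exceeds the 20% threshold by 10.6401 percentage points.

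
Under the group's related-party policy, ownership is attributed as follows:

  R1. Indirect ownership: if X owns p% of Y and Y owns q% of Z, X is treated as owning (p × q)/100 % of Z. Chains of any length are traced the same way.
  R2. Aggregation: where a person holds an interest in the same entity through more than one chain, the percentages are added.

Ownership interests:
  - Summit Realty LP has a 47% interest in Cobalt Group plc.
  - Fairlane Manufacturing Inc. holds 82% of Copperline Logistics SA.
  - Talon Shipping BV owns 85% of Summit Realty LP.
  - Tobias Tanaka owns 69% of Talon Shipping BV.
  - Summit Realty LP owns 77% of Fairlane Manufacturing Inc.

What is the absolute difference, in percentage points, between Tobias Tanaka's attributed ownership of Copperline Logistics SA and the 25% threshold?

Chain via Talon Shipping BV → Summit Realty LP → Fairlane Manufacturing Inc. (R1): 69% × 85% × 77% × 82% = 37.03161% of Copperline Logistics SA.
37.03161% exceeds the 25% threshold by 12.03161 percentage points.

12.03161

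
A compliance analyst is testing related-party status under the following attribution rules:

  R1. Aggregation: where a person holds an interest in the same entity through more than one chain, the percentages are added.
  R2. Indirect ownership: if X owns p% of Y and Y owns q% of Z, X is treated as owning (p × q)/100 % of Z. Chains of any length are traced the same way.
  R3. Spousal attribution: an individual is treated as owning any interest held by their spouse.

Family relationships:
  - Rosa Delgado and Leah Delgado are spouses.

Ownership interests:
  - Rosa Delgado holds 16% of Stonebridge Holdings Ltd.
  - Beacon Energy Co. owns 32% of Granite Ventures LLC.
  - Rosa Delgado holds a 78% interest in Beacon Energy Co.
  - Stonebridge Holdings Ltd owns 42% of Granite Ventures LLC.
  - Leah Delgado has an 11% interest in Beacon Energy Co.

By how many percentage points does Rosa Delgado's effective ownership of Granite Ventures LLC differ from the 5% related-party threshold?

By spousal attribution (R3), Rosa Delgado is treated as also owning Leah Delgado's interest in Beacon Energy Co, giving 78% + 11% = 89%.
Chain via Stonebridge Holdings Ltd (R2): 16% × 42% = 6.72% of Granite Ventures LLC.
Chain via Beacon Energy Co. (R2): 89% × 32% = 28.48% of Granite Ventures LLC.
Aggregating (R1): 6.72% + 28.48% = 35.2%.
35.2% exceeds the 5% threshold by 30.2 percentage points.

30.2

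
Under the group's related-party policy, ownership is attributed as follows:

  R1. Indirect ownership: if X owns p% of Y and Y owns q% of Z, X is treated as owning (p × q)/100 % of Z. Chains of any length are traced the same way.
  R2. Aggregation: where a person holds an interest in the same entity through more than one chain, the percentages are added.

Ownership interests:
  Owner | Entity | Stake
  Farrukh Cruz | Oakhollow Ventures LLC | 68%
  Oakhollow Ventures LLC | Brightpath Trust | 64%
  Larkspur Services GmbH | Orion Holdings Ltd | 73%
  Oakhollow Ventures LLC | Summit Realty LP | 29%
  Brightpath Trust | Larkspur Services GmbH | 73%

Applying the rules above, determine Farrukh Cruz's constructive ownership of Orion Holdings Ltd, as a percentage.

23.191808%

Chain via Oakhollow Ventures LLC → Brightpath Trust → Larkspur Services GmbH (R1): 68% × 64% × 73% × 73% = 23.191808% of Orion Holdings Ltd.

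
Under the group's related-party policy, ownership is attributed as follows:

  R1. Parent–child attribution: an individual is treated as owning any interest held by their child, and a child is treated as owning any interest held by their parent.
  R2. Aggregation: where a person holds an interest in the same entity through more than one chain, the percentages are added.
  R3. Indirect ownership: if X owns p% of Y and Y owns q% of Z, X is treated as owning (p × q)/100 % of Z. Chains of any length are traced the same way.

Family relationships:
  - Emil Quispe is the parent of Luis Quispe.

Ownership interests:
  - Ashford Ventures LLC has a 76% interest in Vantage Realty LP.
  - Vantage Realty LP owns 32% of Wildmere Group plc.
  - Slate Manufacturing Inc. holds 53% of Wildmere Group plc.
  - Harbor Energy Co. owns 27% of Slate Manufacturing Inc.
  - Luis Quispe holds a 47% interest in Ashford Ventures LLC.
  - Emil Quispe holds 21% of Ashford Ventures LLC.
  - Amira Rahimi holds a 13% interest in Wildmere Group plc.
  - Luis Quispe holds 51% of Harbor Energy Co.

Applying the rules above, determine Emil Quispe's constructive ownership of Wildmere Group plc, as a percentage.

By parent–child attribution (R1), Emil Quispe is treated as also owning Luis Quispe's interest in Ashford Ventures LLC, giving 21% + 47% = 68%.
By parent–child attribution (R1), Emil Quispe is treated as owning Luis Quispe's 51% interest in Harbor Energy Co.
Chain via Ashford Ventures LLC → Vantage Realty LP (R3): 68% × 76% × 32% = 16.5376% of Wildmere Group plc.
Chain via Harbor Energy Co. → Slate Manufacturing Inc. (R3): 51% × 27% × 53% = 7.2981% of Wildmere Group plc.
Aggregating (R2): 16.5376% + 7.2981% = 23.8357%.

23.8357%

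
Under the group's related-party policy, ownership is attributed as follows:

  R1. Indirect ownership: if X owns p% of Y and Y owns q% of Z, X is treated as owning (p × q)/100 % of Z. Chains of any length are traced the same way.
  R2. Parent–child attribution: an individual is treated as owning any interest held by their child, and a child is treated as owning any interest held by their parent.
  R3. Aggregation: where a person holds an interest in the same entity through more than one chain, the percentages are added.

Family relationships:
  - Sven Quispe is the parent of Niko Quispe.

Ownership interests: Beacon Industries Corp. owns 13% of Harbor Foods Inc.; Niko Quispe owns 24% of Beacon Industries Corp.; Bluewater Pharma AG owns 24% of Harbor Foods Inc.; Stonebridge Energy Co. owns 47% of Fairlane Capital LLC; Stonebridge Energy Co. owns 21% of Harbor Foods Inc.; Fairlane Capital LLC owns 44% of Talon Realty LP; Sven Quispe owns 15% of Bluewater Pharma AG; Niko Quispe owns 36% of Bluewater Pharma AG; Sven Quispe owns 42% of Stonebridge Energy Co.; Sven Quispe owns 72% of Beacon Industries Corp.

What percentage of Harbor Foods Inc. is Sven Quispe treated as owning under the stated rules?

By parent–child attribution (R2), Sven Quispe is treated as also owning Niko Quispe's interest in Beacon Industries Corp, giving 72% + 24% = 96%.
By parent–child attribution (R2), Sven Quispe is treated as also owning Niko Quispe's interest in Bluewater Pharma AG, giving 15% + 36% = 51%.
Chain via Beacon Industries Corp. (R1): 96% × 13% = 12.48% of Harbor Foods Inc.
Chain via Bluewater Pharma AG (R1): 51% × 24% = 12.24% of Harbor Foods Inc.
Chain via Stonebridge Energy Co. (R1): 42% × 21% = 8.82% of Harbor Foods Inc.
Aggregating (R3): 12.48% + 12.24% + 8.82% = 33.54%.

33.54%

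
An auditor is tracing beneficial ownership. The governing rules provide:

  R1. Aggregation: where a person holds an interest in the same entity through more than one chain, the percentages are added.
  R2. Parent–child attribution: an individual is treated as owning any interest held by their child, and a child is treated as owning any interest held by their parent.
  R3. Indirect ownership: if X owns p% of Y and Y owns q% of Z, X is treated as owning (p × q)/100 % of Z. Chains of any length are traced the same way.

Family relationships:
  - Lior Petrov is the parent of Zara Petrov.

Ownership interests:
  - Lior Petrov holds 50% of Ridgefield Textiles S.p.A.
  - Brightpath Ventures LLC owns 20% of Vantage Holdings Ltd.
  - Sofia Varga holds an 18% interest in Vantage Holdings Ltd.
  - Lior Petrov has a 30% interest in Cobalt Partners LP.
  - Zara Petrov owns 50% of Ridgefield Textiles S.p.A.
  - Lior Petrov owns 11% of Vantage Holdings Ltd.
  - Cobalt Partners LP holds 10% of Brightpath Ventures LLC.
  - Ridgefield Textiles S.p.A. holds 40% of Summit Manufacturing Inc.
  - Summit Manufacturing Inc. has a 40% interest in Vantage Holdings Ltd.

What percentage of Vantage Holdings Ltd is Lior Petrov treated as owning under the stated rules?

27.6%

By parent–child attribution (R2), Lior Petrov is treated as also owning Zara Petrov's interest in Ridgefield Textiles S.p.A, giving 50% + 50% = 100%.
Chain via Ridgefield Textiles S.p.A. → Summit Manufacturing Inc. (R3): 100% × 40% × 40% = 16% of Vantage Holdings Ltd.
Chain via Cobalt Partners LP → Brightpath Ventures LLC (R3): 30% × 10% × 20% = 0.6% of Vantage Holdings Ltd.
Direct interest in Vantage Holdings Ltd: 11%.
Aggregating (R1): 16% + 0.6% + 11% = 27.6%.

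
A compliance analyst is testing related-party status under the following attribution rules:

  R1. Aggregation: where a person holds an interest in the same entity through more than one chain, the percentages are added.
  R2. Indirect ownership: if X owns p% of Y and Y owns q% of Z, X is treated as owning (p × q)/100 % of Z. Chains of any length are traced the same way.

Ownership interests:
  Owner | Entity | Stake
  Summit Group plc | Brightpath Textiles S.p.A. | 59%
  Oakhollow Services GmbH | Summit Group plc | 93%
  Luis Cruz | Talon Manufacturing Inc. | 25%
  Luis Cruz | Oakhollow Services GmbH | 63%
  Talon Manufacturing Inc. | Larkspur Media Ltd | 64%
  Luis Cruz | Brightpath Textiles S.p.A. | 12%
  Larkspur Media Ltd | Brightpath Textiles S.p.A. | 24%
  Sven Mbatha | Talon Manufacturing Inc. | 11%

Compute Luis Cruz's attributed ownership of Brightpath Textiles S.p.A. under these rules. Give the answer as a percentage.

50.4081%

Chain via Oakhollow Services GmbH → Summit Group plc (R2): 63% × 93% × 59% = 34.5681% of Brightpath Textiles S.p.A.
Chain via Talon Manufacturing Inc. → Larkspur Media Ltd (R2): 25% × 64% × 24% = 3.84% of Brightpath Textiles S.p.A.
Direct interest in Brightpath Textiles S.p.A: 12%.
Aggregating (R1): 34.5681% + 3.84% + 12% = 50.4081%.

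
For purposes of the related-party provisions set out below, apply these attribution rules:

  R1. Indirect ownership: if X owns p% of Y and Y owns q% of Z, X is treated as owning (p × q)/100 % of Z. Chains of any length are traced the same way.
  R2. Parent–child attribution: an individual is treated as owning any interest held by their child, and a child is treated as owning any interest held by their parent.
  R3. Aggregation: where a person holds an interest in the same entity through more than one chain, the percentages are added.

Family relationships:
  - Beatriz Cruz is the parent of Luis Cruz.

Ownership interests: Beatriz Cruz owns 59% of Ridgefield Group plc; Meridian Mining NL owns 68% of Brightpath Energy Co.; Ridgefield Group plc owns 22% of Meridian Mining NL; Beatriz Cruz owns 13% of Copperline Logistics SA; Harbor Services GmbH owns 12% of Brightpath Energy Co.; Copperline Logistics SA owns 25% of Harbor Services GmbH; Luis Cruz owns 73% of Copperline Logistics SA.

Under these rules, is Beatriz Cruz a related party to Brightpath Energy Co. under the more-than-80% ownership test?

No

By parent–child attribution (R2), Beatriz Cruz is treated as also owning Luis Cruz's interest in Copperline Logistics SA, giving 13% + 73% = 86%.
Chain via Copperline Logistics SA → Harbor Services GmbH (R1): 86% × 25% × 12% = 2.58% of Brightpath Energy Co.
Chain via Ridgefield Group plc → Meridian Mining NL (R1): 59% × 22% × 68% = 8.8264% of Brightpath Energy Co.
Aggregating (R3): 2.58% + 8.8264% = 11.4064%.
11.4064% does not exceed the 80% threshold, so Beatriz is not a related party to Brightpath Energy Co.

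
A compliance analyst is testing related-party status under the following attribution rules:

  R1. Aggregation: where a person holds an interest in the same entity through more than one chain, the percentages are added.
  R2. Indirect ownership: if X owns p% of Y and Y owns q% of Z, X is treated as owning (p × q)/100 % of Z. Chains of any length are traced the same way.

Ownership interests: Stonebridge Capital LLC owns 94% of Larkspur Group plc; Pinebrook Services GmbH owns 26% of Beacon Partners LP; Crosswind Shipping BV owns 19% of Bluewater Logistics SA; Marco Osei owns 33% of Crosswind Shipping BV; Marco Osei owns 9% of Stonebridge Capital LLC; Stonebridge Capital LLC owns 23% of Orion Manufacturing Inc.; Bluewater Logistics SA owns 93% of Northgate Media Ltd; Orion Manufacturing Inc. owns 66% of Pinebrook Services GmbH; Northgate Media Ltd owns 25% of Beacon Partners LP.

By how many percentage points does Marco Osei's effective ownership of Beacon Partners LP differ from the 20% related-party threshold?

18.187013

Chain via Crosswind Shipping BV → Bluewater Logistics SA → Northgate Media Ltd (R2): 33% × 19% × 93% × 25% = 1.457775% of Beacon Partners LP.
Chain via Stonebridge Capital LLC → Orion Manufacturing Inc. → Pinebrook Services GmbH (R2): 9% × 23% × 66% × 26% = 0.355212% of Beacon Partners LP.
Aggregating (R1): 1.457775% + 0.355212% = 1.812987%.
1.812987% falls short of the 20% threshold by 18.187013 percentage points.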